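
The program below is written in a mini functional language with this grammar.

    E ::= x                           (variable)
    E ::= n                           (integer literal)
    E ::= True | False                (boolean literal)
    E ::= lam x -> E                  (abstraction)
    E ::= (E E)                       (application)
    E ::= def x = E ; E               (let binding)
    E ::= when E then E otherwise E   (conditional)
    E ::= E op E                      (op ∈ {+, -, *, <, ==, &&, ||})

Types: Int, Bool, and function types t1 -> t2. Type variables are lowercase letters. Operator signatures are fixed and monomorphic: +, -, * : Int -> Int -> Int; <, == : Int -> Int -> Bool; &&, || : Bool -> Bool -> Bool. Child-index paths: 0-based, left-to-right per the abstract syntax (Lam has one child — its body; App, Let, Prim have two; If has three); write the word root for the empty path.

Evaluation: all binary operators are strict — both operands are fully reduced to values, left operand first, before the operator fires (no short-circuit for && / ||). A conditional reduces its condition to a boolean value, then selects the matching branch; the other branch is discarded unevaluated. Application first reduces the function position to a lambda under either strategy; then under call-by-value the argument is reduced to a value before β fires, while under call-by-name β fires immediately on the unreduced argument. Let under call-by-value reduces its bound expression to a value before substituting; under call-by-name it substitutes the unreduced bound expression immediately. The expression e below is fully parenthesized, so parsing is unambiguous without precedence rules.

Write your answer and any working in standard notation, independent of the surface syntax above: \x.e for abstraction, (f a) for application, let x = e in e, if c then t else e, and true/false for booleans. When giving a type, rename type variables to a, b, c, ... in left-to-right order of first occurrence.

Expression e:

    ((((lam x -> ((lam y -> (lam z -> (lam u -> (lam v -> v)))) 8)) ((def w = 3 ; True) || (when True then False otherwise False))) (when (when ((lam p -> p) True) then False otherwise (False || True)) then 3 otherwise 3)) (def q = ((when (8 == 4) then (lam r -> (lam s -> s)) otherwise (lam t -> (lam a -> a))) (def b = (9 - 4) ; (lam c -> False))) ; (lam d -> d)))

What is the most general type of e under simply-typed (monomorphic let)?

Trace:
v : e
\v._ : e -> e
\u._ : d -> e -> e
\z._ : c -> d -> e -> e
\y._ : b -> c -> d -> e -> e
  unify b -> c -> d -> e -> e ~ Int -> f
  unify b ~ Int
  unify c -> d -> e -> e ~ f
_ _ : c -> d -> e -> e
\x._ : a -> c -> d -> e -> e
let w : Int
  unify Bool ~ Bool
  unify Bool ~ Bool
  unify Bool ~ Bool
  unify Bool ~ Bool
  unify a -> c -> d -> e -> e ~ Bool -> g
  unify a ~ Bool
  unify c -> d -> e -> e ~ g
_ _ : c -> d -> e -> e
p : h
\p._ : h -> h
  unify h -> h ~ Bool -> i
  unify h ~ Bool
  unify Bool ~ i
_ _ : Bool
  unify Bool ~ Bool
  unify Bool ~ Bool
  unify Bool ~ Bool
  unify Bool ~ Bool
  unify Bool ~ Bool
  unify Int ~ Int
  unify c -> d -> e -> e ~ Int -> j
  unify c ~ Int
  unify d -> e -> e ~ j
_ _ : d -> e -> e
  unify Int ~ Int
  unify Int ~ Int
  unify Bool ~ Bool
s : l
\s._ : l -> l
\r._ : k -> l -> l
a : n
\a._ : n -> n
\t._ : m -> n -> n
  unify k -> l -> l ~ m -> n -> n
  unify k ~ m
  unify l -> l ~ n -> n
  unify l ~ n
  unify n ~ n
  unify Int ~ Int
  unify Int ~ Int
let b : Int
\c._ : o -> Bool
  unify m -> n -> n ~ (o -> Bool) -> p
  unify m ~ o -> Bool
  unify n -> n ~ p
_ _ : n -> n
let q : n -> n
d : q
\d._ : q -> q
  unify d -> e -> e ~ (q -> q) -> r
  unify d ~ q -> q
  unify e -> e ~ r
_ _ : e -> e

Answer: a -> a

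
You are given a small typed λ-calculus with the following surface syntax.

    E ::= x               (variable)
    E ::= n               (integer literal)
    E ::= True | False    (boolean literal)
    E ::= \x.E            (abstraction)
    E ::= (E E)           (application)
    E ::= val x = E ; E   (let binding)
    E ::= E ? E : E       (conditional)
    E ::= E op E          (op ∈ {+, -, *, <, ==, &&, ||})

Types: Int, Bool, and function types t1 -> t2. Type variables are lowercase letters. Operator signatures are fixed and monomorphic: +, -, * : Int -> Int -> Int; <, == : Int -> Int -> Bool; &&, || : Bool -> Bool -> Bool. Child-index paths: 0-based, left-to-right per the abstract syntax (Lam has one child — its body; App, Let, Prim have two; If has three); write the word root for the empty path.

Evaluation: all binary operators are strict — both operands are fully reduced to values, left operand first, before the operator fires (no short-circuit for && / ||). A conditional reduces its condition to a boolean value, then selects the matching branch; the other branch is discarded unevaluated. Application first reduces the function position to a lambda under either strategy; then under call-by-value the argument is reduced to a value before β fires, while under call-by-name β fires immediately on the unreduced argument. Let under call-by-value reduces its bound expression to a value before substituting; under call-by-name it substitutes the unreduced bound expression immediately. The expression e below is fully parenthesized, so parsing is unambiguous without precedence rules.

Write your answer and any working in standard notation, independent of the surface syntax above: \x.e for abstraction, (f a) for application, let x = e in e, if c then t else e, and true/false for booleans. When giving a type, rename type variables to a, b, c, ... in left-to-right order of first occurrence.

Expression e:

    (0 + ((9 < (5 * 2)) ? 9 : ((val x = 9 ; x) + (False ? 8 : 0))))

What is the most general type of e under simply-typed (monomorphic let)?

Answer: Int

Working:
  unify Int ~ Int
  unify Int ~ Int
  unify Int ~ Int
  unify Int ~ Int
  unify Int ~ Int
  unify Bool ~ Bool
let x : Int
x : Int
  unify Int ~ Int
  unify Bool ~ Bool
  unify Int ~ Int
  unify Int ~ Int
  unify Int ~ Int
  unify Int ~ Int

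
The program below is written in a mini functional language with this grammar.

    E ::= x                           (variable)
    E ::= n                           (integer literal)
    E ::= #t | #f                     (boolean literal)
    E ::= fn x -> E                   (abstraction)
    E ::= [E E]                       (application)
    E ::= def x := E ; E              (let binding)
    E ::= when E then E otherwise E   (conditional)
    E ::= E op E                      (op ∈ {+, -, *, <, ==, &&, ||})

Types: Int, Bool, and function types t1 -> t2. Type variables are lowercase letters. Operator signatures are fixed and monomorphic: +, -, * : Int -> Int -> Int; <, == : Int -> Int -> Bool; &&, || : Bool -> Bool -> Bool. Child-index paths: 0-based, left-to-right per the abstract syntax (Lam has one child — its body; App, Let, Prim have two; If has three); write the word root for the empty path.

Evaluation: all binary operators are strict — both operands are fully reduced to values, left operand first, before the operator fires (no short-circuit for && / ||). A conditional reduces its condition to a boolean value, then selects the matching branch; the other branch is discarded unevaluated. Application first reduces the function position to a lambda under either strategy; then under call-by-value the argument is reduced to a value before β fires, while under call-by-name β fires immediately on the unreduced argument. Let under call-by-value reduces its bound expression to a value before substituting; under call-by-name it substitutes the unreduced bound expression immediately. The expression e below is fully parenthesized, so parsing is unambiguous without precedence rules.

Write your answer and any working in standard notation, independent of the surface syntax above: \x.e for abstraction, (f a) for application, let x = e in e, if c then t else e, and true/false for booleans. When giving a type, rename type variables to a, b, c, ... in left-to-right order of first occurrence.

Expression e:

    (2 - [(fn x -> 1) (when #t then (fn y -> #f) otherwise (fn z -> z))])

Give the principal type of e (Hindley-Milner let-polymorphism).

Answer: Int

Derivation:
  unify Int ~ Int
\x._ : a -> Int
  unify Bool ~ Bool
\y._ : b -> Bool
z : c
\z._ : c -> c
  unify b -> Bool ~ c -> c
  unify b ~ c
  unify Bool ~ c
  unify a -> Int ~ (Bool -> Bool) -> d
  unify a ~ Bool -> Bool
  unify Int ~ d
_ _ : Int
  unify Int ~ Int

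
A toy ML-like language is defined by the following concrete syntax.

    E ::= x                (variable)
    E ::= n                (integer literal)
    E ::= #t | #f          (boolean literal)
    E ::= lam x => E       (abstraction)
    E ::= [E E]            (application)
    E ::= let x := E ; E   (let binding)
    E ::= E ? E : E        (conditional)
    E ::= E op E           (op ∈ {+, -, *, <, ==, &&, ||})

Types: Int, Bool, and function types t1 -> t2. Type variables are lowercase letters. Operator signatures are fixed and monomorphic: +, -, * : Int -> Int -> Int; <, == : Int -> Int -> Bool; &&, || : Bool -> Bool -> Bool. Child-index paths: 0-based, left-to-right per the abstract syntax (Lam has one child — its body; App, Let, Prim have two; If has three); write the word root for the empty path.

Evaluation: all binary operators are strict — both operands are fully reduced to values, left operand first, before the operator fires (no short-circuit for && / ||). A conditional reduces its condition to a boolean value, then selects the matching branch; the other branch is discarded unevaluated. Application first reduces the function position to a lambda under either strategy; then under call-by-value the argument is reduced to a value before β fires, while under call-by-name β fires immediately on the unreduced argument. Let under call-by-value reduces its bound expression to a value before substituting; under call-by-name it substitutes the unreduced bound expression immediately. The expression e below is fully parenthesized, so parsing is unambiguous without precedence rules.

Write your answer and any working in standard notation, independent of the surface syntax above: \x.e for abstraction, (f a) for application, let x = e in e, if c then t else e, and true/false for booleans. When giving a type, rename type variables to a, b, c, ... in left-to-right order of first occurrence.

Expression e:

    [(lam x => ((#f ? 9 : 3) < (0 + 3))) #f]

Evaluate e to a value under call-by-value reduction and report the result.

Answer: false

Working:
step 0: ((\x.((if false then 9 else 3) < (0 + 3))) false)
step 1: [beta@root] ((if false then 9 else 3) < (0 + 3))
step 2: [if@0] (3 < (0 + 3))
step 3: [delta@1] (3 < 3)
step 4: [delta@root] false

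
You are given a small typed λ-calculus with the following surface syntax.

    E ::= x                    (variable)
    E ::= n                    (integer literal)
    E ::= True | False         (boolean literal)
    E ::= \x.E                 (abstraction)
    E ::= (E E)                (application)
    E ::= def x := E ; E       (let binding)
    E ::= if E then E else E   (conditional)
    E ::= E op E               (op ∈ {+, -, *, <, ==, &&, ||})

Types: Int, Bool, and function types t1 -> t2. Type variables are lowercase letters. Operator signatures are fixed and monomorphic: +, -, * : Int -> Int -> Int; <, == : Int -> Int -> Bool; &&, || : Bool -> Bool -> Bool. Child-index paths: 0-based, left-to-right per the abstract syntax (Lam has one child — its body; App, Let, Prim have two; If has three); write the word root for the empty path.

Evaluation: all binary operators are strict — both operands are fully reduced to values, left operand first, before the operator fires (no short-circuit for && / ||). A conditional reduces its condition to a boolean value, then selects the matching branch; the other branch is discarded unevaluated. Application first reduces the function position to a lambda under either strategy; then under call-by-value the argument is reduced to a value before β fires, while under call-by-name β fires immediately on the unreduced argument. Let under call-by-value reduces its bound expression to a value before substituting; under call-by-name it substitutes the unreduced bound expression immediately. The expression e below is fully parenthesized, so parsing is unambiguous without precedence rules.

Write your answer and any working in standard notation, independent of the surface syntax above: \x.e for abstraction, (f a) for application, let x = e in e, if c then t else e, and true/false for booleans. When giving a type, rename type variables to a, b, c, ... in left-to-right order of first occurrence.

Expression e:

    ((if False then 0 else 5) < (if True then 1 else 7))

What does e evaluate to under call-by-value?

Answer: false

Working:
step 0: ((if false then 0 else 5) < (if true then 1 else 7))
step 1: [if@0] (5 < (if true then 1 else 7))
step 2: [if@1] (5 < 1)
step 3: [delta@root] false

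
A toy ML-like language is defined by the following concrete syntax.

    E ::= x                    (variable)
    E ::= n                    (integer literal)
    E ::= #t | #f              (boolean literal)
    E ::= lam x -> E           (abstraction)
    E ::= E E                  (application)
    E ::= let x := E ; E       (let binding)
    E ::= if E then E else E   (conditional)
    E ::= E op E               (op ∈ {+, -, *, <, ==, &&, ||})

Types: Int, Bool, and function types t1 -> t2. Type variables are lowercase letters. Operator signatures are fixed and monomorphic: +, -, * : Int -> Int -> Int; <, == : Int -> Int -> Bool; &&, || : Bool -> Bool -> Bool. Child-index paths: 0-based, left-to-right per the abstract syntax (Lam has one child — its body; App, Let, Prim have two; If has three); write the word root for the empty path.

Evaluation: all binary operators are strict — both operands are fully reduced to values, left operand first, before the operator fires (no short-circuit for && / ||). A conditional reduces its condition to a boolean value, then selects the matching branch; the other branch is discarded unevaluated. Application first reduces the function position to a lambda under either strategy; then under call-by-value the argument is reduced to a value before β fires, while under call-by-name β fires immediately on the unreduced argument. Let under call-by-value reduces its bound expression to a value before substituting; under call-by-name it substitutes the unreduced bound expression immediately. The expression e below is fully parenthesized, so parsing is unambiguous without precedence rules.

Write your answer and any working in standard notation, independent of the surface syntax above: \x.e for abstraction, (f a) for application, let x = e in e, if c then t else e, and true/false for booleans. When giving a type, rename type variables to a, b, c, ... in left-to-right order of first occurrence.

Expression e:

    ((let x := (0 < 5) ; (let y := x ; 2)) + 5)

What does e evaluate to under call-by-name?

Answer: 7

Derivation:
step 0: ((let x = (0 < 5) in (let y = x in 2)) + 5)
step 1: [let@0] ((let y = (0 < 5) in 2) + 5)
step 2: [let@0] (2 + 5)
step 3: [delta@root] 7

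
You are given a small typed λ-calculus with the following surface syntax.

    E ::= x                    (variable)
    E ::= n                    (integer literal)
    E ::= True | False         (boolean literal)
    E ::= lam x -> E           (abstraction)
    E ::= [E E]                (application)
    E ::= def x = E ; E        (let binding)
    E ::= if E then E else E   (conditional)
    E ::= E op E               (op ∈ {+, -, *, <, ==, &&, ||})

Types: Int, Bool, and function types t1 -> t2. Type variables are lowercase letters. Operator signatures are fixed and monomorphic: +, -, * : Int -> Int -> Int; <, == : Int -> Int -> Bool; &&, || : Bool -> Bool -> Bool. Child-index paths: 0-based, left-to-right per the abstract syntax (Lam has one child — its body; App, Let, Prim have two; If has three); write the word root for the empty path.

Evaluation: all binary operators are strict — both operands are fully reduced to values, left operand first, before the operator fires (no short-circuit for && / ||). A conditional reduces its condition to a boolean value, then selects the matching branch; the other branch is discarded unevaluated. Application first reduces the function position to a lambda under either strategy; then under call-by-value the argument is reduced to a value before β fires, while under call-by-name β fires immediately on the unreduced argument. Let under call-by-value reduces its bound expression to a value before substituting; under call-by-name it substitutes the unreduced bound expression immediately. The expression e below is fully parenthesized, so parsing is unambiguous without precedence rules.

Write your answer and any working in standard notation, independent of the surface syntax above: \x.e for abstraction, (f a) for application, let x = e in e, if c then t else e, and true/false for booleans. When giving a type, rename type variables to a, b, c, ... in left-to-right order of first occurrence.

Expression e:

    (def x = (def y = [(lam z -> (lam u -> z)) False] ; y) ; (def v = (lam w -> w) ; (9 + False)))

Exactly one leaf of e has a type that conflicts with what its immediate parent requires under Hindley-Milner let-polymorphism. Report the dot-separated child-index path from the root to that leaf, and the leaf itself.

Answer: 1.1.1 : false

Trace:
z : a
\u._ : b -> a
\z._ : a -> b -> a
  unify a -> b -> a ~ Bool -> c
  unify a ~ Bool
  unify b -> Bool ~ c
_ _ : b -> Bool
let y : forall. b -> Bool
y : d -> Bool
let x : forall. d -> Bool
w : e
\w._ : e -> e
let v : forall. e -> e
  unify Int ~ Int
  unify Bool ~ Int
  FAIL: mismatch Bool ~ Int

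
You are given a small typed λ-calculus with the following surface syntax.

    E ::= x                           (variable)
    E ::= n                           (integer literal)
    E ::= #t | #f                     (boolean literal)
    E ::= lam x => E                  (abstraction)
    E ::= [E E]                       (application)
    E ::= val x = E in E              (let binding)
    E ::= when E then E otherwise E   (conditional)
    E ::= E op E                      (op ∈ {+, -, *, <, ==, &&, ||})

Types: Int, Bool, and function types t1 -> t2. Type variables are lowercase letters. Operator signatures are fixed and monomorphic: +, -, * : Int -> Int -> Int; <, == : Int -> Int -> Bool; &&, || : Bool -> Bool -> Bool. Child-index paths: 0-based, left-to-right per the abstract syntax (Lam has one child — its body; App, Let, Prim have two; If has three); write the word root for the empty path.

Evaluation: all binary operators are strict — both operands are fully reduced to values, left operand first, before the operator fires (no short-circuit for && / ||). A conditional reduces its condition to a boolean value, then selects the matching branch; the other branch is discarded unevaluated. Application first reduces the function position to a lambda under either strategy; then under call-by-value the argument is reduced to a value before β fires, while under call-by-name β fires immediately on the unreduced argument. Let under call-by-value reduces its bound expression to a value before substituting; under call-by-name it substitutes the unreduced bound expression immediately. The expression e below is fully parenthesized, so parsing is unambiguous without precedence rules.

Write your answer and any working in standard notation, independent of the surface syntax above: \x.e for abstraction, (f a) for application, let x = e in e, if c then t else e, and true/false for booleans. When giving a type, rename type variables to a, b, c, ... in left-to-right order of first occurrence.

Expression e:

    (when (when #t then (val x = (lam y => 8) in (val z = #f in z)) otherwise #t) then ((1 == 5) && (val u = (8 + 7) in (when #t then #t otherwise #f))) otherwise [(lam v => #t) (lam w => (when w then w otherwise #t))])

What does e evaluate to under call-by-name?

Working:
step 0: (if (if true then (let x = (\y.8) in (let z = false in z)) else true) then ((1 == 5) && (let u = (8 + 7) in (if true then true else false))) else ((\v.true) (\w.(if w then w else true))))
step 1: [if@0] (if (let x = (\y.8) in (let z = false in z)) then ((1 == 5) && (let u = (8 + 7) in (if true then true else false))) else ((\v.true) (\w.(if w then w else true))))
step 2: [let@0] (if (let z = false in z) then ((1 == 5) && (let u = (8 + 7) in (if true then true else false))) else ((\v.true) (\w.(if w then w else true))))
step 3: [let@0] (if false then ((1 == 5) && (let u = (8 + 7) in (if true then true else false))) else ((\v.true) (\w.(if w then w else true))))
step 4: [if@root] ((\v.true) (\w.(if w then w else true)))
step 5: [beta@root] true

Answer: true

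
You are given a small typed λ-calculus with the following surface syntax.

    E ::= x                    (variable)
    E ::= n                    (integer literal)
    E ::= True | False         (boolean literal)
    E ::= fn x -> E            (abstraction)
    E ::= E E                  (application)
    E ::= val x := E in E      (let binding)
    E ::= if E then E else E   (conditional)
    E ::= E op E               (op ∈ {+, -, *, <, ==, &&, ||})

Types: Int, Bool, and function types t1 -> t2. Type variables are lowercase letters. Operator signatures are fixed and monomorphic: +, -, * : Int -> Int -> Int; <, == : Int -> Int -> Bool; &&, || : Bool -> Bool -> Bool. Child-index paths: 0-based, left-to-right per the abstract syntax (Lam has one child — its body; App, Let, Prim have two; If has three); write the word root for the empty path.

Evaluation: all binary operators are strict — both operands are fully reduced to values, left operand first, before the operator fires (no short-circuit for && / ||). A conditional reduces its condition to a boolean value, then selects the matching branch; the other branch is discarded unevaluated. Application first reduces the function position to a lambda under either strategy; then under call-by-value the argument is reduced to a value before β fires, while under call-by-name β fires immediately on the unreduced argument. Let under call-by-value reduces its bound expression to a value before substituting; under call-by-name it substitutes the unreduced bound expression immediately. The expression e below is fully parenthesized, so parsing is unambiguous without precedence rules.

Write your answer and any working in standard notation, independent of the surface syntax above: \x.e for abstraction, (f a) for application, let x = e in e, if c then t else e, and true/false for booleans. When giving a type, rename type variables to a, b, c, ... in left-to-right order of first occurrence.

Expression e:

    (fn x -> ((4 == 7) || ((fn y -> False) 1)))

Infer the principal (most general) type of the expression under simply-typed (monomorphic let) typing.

Answer: a -> Bool

Working:
  unify Int ~ Int
  unify Int ~ Int
  unify Bool ~ Bool
\y._ : b -> Bool
  unify b -> Bool ~ Int -> c
  unify b ~ Int
  unify Bool ~ c
_ _ : Bool
  unify Bool ~ Bool
\x._ : a -> Bool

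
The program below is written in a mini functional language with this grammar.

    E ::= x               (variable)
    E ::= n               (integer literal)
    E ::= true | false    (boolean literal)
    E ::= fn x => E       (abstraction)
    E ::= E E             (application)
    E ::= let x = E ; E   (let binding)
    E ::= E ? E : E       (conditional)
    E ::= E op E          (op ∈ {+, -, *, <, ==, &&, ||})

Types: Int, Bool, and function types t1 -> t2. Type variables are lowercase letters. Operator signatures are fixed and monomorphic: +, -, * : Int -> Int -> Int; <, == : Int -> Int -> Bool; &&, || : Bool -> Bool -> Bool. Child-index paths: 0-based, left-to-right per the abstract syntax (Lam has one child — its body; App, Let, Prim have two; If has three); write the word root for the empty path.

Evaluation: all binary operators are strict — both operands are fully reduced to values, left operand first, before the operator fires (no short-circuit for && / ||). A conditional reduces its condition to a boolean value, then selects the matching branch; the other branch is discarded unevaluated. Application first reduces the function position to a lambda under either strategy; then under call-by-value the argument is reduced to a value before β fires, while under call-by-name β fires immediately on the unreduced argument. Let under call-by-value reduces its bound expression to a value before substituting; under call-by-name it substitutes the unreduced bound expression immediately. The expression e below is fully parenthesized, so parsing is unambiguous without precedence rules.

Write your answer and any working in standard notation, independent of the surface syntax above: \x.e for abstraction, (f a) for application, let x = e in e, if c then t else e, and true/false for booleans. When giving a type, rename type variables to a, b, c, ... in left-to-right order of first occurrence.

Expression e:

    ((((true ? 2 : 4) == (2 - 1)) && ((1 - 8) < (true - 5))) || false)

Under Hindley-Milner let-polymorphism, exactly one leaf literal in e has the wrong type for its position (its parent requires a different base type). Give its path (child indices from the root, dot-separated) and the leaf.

Derivation:
  unify Bool ~ Bool
  unify Int ~ Int
  unify Int ~ Int
  unify Int ~ Int
  unify Int ~ Int
  unify Int ~ Int
  unify Bool ~ Bool
  unify Int ~ Int
  unify Int ~ Int
  unify Int ~ Int
  unify Bool ~ Int
  FAIL: mismatch Bool ~ Int

Answer: 0.1.1.0 : true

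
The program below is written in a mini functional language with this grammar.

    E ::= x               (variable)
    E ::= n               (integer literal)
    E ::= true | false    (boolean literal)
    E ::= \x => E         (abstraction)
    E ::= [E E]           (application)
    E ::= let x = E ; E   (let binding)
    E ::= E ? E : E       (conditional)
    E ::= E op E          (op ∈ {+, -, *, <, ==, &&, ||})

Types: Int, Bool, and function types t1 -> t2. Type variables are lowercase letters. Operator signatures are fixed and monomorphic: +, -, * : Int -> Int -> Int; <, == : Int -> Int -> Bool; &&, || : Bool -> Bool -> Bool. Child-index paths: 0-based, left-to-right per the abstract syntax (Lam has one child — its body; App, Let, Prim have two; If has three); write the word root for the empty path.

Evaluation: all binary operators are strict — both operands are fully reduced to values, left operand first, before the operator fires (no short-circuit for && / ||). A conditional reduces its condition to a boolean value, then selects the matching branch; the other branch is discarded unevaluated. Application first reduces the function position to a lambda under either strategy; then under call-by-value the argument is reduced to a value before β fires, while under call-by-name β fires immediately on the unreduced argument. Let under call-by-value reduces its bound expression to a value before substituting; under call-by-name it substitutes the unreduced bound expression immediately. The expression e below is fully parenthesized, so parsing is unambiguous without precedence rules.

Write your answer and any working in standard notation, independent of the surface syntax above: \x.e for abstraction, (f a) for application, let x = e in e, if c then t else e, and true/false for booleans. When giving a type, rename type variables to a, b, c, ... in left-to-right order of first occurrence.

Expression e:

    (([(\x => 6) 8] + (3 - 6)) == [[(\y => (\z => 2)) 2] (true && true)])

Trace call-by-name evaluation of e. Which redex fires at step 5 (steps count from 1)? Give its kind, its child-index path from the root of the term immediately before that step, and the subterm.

Answer: beta at 1 : ((\z.2) (true && true))

Derivation:
step 0: ((((\x.6) 8) + (3 - 6)) == (((\y.(\z.2)) 2) (true && true)))
step 1: [beta@0.0] ((6 + (3 - 6)) == (((\y.(\z.2)) 2) (true && true)))
step 2: [delta@0.1] ((6 + -3) == (((\y.(\z.2)) 2) (true && true)))
step 3: [delta@0] (3 == (((\y.(\z.2)) 2) (true && true)))
step 4: [beta@1.0] (3 == ((\z.2) (true && true)))
step 5: [beta@1] (3 == 2)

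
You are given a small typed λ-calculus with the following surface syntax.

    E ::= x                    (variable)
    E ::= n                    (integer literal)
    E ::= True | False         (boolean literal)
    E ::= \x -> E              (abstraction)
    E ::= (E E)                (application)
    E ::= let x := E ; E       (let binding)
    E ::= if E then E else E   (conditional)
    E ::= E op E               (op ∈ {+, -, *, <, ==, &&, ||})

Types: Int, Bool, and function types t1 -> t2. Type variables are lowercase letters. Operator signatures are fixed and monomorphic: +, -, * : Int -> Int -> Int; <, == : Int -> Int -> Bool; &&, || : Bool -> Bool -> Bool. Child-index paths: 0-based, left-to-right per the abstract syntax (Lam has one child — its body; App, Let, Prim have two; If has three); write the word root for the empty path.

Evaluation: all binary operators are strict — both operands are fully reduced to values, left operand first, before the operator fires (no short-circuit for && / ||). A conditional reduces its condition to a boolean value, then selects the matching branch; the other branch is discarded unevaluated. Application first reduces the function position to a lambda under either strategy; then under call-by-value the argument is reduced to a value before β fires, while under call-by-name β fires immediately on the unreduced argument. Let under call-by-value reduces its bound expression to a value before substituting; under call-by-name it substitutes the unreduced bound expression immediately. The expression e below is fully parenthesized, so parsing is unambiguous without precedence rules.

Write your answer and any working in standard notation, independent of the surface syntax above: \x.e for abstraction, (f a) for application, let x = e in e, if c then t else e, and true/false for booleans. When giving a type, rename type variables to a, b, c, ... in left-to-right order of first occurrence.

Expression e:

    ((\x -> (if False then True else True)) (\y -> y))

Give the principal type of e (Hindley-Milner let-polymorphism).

Trace:
  unify Bool ~ Bool
  unify Bool ~ Bool
\x._ : a -> Bool
y : b
\y._ : b -> b
  unify a -> Bool ~ (b -> b) -> c
  unify a ~ b -> b
  unify Bool ~ c
_ _ : Bool

Answer: Bool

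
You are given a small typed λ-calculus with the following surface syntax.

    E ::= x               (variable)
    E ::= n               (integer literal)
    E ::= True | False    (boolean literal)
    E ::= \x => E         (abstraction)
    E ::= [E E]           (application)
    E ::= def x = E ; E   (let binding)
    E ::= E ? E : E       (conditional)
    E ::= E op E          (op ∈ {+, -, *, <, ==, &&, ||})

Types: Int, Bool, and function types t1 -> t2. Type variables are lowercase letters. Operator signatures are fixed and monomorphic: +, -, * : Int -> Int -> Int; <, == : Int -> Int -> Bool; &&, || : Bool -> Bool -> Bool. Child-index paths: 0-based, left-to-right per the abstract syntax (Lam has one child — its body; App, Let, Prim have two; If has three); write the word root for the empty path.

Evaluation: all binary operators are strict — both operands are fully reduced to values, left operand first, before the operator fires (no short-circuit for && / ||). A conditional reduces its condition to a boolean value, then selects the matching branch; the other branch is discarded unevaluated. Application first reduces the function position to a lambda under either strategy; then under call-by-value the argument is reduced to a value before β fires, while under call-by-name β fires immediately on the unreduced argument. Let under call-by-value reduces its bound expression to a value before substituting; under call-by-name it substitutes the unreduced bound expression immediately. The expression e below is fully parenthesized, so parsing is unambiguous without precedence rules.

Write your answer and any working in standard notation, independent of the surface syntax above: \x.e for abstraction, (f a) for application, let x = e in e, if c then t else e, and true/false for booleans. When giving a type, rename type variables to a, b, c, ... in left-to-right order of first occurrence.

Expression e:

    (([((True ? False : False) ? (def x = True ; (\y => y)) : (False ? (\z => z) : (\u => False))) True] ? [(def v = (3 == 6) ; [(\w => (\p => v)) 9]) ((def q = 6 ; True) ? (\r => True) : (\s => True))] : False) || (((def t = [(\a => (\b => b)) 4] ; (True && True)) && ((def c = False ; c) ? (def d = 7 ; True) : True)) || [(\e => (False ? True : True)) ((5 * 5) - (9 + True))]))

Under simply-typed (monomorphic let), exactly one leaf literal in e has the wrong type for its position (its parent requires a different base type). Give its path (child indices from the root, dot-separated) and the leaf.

Answer: 1.1.1.1.1 : true

Derivation:
  unify Bool ~ Bool
  unify Bool ~ Bool
  unify Bool ~ Bool
let x : Bool
y : a
\y._ : a -> a
  unify Bool ~ Bool
z : b
\z._ : b -> b
\u._ : c -> Bool
  unify b -> b ~ c -> Bool
  unify b ~ c
  unify c ~ Bool
  unify a -> a ~ Bool -> Bool
  unify a ~ Bool
  unify Bool ~ Bool
  unify Bool -> Bool ~ Bool -> d
  unify Bool ~ Bool
  unify Bool ~ d
_ _ : Bool
  unify Bool ~ Bool
  unify Int ~ Int
  unify Int ~ Int
let v : Bool
v : Bool
\p._ : f -> Bool
\w._ : e -> f -> Bool
  unify e -> f -> Bool ~ Int -> g
  unify e ~ Int
  unify f -> Bool ~ g
_ _ : f -> Bool
let q : Int
  unify Bool ~ Bool
\r._ : h -> Bool
\s._ : i -> Bool
  unify h -> Bool ~ i -> Bool
  unify h ~ i
  unify Bool ~ Bool
  unify f -> Bool ~ (i -> Bool) -> j
  unify f ~ i -> Bool
  unify Bool ~ j
_ _ : Bool
  unify Bool ~ Bool
  unify Bool ~ Bool
b : l
\b._ : l -> l
\a._ : k -> l -> l
  unify k -> l -> l ~ Int -> m
  unify k ~ Int
  unify l -> l ~ m
_ _ : l -> l
let t : l -> l
  unify Bool ~ Bool
  unify Bool ~ Bool
  unify Bool ~ Bool
let c : Bool
c : Bool
  unify Bool ~ Bool
let d : Int
  unify Bool ~ Bool
  unify Bool ~ Bool
  unify Bool ~ Bool
  unify Bool ~ Bool
  unify Bool ~ Bool
\e._ : n -> Bool
  unify Int ~ Int
  unify Int ~ Int
  unify Int ~ Int
  unify Int ~ Int
  unify Bool ~ Int
  FAIL: mismatch Bool ~ Int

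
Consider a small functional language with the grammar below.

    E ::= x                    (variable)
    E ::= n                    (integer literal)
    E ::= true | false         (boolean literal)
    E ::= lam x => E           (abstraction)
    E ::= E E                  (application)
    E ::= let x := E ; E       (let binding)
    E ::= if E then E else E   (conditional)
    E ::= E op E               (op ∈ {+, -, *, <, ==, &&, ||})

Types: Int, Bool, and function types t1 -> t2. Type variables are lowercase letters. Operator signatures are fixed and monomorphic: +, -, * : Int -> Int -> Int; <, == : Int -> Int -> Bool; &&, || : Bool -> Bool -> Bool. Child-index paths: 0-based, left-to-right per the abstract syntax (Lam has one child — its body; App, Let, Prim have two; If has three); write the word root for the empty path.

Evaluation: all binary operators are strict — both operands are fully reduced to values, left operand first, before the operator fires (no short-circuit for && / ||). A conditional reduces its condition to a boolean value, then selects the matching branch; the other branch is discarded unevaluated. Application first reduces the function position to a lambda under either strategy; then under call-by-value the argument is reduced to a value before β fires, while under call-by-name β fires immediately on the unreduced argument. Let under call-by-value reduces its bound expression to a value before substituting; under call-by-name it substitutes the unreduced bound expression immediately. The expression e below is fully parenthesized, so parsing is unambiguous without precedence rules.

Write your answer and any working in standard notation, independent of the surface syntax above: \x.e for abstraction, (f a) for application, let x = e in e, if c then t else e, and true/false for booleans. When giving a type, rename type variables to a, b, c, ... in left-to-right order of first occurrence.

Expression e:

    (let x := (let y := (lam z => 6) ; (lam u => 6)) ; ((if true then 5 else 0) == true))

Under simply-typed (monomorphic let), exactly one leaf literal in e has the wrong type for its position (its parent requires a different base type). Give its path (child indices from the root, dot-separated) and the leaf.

Derivation:
\z._ : a -> Int
let y : a -> Int
\u._ : b -> Int
let x : b -> Int
  unify Bool ~ Bool
  unify Int ~ Int
  unify Int ~ Int
  unify Bool ~ Int
  FAIL: mismatch Bool ~ Int

Answer: 1.1 : true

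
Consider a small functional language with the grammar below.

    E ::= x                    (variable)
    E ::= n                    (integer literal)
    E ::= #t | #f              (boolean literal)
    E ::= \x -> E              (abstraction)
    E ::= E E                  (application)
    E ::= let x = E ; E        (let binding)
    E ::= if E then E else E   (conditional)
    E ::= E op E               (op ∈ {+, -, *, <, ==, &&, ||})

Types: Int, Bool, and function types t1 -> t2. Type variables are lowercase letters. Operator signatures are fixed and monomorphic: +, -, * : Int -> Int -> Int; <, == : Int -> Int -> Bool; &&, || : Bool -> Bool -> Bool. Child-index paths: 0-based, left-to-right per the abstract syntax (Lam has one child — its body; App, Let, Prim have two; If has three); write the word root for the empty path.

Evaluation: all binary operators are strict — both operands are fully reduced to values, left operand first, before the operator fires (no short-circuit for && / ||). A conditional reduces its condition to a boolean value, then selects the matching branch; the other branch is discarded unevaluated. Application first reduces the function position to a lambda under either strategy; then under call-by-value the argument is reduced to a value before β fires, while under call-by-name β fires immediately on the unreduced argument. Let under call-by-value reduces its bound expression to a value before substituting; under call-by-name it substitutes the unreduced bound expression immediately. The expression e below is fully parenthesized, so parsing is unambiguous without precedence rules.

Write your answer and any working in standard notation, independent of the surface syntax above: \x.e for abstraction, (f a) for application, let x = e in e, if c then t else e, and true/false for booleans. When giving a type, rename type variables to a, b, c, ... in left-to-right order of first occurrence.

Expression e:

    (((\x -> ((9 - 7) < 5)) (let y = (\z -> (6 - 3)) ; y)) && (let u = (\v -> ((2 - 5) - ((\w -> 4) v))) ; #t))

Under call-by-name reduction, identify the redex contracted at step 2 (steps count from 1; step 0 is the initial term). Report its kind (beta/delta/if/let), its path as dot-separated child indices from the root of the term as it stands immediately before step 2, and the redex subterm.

Trace:
step 0: (((\x.((9 - 7) < 5)) (let y = (\z.(6 - 3)) in y)) && (let u = (\v.((2 - 5) - ((\w.4) v))) in true))
step 1: [beta@0] (((9 - 7) < 5) && (let u = (\v.((2 - 5) - ((\w.4) v))) in true))
step 2: [delta@0.0] ((2 < 5) && (let u = (\v.((2 - 5) - ((\w.4) v))) in true))

Answer: delta at 0.0 : (9 - 7)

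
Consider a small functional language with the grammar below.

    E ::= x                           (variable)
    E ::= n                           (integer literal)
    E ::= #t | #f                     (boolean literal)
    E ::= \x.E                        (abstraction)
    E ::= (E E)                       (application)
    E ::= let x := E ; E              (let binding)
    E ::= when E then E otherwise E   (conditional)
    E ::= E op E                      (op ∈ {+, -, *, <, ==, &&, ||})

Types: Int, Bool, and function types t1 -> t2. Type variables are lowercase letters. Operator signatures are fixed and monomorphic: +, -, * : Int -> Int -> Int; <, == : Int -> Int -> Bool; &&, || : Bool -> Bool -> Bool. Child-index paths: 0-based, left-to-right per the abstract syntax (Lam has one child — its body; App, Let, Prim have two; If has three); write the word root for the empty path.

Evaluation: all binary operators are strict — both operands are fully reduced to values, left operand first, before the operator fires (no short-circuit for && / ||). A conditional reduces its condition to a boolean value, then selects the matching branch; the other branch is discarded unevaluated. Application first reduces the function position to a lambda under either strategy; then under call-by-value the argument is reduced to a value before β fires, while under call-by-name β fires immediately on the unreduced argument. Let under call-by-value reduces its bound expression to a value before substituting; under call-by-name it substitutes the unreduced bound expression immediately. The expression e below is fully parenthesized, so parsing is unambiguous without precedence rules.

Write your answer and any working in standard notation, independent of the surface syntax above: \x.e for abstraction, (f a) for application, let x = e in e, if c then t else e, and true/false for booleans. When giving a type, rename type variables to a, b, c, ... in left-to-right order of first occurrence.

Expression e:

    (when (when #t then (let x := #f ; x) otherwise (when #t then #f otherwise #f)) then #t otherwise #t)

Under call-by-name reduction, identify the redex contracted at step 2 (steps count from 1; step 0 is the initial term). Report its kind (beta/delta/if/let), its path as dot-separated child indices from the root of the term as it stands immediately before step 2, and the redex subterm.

Answer: let at 0 : (let x = false in x)

Derivation:
step 0: (if (if true then (let x = false in x) else (if true then false else false)) then true else true)
step 1: [if@0] (if (let x = false in x) then true else true)
step 2: [let@0] (if false then true else true)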